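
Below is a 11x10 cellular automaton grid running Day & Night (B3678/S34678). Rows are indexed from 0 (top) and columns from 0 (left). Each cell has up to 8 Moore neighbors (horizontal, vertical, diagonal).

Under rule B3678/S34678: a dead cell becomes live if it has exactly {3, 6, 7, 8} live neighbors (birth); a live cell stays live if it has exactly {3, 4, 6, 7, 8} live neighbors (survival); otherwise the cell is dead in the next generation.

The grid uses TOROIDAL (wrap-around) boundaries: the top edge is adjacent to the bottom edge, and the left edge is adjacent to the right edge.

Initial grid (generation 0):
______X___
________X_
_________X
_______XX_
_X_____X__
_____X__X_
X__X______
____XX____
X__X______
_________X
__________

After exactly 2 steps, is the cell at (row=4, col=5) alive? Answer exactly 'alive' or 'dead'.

Answer: dead

Derivation:
Simulating step by step:
Generation 0 (given above): 16 live cells
Generation 1: 8 live cells
__________
__________
_______X__
________X_
______XX__
__________
_____X____
___XX_____
____X_____
__________
__________
Generation 2: 6 live cells
__________
__________
__________
______X___
__________
______X___
____X_____
____XX____
___X______
__________
__________

Cell (4,5) at generation 2: 0 -> dead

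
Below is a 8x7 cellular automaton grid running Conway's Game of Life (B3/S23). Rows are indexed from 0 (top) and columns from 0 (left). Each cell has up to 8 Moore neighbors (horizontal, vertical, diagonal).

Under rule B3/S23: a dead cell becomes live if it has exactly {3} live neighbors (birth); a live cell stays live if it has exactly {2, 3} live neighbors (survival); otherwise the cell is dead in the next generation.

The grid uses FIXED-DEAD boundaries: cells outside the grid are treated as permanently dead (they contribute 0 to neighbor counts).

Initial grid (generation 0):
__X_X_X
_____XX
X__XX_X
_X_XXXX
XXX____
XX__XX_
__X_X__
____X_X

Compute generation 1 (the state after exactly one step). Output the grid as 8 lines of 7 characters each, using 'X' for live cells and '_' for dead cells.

Answer: ______X
______X
__XX___
______X
______X
X___XX_
_X__X__
___X_X_

Derivation:
Simulating step by step:
Generation 0 (given above): 25 live cells
Generation 1: 13 live cells
(generation 1 grid is the final answer)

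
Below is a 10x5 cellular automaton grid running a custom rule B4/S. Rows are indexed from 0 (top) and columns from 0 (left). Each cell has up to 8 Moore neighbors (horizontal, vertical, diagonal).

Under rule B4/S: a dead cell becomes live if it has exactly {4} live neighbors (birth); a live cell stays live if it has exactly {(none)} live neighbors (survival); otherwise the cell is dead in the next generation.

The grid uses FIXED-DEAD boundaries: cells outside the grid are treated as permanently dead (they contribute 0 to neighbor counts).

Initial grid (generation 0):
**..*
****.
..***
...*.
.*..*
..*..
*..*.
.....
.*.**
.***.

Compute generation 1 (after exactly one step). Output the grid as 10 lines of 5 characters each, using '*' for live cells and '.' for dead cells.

Answer: ..*..
....*
.*...
..*.*
.....
.....
.....
.....
.....
.....

Derivation:
Simulating step by step:
Generation 0 (given above): 22 live cells
Generation 1: 5 live cells
(generation 1 grid is the final answer)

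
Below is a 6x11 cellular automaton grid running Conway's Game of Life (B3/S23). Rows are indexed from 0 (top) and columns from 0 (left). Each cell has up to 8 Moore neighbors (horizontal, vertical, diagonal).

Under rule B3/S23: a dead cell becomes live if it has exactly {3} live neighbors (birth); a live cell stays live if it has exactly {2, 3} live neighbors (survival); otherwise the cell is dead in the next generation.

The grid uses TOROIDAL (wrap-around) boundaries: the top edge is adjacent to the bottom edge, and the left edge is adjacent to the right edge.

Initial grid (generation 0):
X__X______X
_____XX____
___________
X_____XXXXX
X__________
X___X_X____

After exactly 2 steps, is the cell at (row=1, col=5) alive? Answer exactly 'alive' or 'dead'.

Answer: alive

Derivation:
Simulating step by step:
Generation 0 (given above): 15 live cells
Generation 1: 21 live cells
X___X_X___X
___________
_____X__XXX
X______XXXX
XX___XX_XX_
XX_________
Generation 2: 13 live cells
XX________X
X____X_____
X______X___
_X___X_____
______X____
______XX_X_

Cell (1,5) at generation 2: 1 -> alive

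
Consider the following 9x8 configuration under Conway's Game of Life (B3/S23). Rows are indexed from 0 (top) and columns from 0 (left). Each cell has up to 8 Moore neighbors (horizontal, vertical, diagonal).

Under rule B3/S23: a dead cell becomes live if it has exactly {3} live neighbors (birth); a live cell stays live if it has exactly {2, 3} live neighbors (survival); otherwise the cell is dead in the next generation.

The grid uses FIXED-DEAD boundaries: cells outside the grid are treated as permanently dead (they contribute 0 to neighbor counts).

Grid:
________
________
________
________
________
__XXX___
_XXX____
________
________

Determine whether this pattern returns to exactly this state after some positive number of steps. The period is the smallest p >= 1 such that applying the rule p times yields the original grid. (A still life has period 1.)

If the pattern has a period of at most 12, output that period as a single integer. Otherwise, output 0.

Simulating and comparing each generation to the original:
Gen 0 (original, given above): 6 live cells
Gen 1: 6 live cells, differs from original
Gen 2: 6 live cells, MATCHES original -> period = 2

Answer: 2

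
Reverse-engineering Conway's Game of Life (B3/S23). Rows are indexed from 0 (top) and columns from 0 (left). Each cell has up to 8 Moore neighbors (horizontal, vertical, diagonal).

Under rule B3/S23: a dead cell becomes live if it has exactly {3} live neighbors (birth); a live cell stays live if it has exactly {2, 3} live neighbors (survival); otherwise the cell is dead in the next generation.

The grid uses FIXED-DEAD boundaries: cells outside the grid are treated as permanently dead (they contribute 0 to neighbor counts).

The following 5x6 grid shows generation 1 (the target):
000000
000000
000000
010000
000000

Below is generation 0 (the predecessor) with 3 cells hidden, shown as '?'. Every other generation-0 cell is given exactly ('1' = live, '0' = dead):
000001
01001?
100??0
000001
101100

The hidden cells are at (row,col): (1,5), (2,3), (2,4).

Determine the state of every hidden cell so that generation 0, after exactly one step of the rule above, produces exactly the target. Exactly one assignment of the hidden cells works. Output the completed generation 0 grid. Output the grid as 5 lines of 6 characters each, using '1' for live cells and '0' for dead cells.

Hidden generation-0 cells (in order): (1,5), (2,3), (2,4).
A hidden cell only influences target cells in its own 3x3 neighborhood. Try each of the 2^3 = 8 assignments, step the completed generation 0 forward once under B3/S23, and compare with the target:
  (1,5)=0 (2,3)=0 (2,4)=0 -> step reproduces the target at every cell -> ACCEPT
  (1,5)=0 (2,3)=0 (2,4)=1 -> step gives (1,4)='1' but target has '0' -> reject
  (1,5)=0 (2,3)=1 (2,4)=0 -> step gives (1,4)='1' but target has '0' -> reject
  (1,5)=0 (2,3)=1 (2,4)=1 -> step gives (1,3)='1' but target has '0' -> reject
  (1,5)=1 (2,3)=0 (2,4)=0 -> step gives (0,4)='1' but target has '0' -> reject
  (1,5)=1 (2,3)=0 (2,4)=1 -> step gives (0,4)='1' but target has '0' -> reject
  (1,5)=1 (2,3)=1 (2,4)=0 -> step gives (0,4)='1' but target has '0' -> reject
  (1,5)=1 (2,3)=1 (2,4)=1 -> step gives (0,4)='1' but target has '0' -> reject
Unique solution: (1,5)=dead, (2,3)=dead, (2,4)=dead.
Check: live-neighbor counts of every cell in the completed generation 0:
111121
211112
121122
232220
021121
Applying B3/S23 to generation 0 with these counts gives:
000000
000000
000000
010000
000000
which matches the target exactly.

Answer: 000001
010010
100000
000001
101100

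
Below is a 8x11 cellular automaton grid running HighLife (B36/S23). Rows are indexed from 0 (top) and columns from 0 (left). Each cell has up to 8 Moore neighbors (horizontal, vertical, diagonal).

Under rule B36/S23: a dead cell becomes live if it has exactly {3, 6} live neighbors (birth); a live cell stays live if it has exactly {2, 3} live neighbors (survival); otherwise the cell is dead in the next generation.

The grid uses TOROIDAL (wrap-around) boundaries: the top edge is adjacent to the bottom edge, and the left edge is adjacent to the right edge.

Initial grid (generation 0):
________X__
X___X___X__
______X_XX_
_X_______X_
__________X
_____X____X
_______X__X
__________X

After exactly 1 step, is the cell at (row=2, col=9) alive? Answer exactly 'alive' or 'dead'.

Answer: alive

Derivation:
Simulating step by step:
Generation 0 (given above): 15 live cells
Generation 1: 19 live cells
_________X_
________X__
_______XXXX
________XXX
X________XX
X________XX
X________XX
_________X_

Cell (2,9) at generation 1: 1 -> alive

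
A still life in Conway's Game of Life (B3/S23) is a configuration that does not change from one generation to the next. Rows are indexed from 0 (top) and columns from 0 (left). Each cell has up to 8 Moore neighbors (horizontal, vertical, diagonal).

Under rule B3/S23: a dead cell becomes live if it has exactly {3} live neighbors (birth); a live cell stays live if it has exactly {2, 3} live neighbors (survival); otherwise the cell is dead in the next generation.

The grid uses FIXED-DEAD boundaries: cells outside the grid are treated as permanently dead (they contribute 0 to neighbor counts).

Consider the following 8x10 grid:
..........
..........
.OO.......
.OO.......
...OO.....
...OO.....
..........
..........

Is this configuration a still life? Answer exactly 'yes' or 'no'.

Answer: no

Derivation:
Compute generation 1 and compare to generation 0 (given above):
Generation 1:
..........
..........
.OO.......
.O........
....O.....
...OO.....
..........
..........
Cell (3,2) differs: gen0=1 vs gen1=0 -> NOT a still life.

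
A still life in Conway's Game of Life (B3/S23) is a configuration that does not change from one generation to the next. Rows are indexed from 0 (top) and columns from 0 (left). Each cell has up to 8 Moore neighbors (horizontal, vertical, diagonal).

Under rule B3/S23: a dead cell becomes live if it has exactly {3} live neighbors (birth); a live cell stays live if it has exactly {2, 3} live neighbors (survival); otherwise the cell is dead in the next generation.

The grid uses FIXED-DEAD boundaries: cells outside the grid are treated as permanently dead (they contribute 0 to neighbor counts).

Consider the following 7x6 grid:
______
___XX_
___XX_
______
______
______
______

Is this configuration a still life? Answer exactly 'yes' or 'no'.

Compute generation 1 and compare to generation 0 (given above):
Generation 1:
______
___XX_
___XX_
______
______
______
______
The grids are IDENTICAL -> still life.

Answer: yes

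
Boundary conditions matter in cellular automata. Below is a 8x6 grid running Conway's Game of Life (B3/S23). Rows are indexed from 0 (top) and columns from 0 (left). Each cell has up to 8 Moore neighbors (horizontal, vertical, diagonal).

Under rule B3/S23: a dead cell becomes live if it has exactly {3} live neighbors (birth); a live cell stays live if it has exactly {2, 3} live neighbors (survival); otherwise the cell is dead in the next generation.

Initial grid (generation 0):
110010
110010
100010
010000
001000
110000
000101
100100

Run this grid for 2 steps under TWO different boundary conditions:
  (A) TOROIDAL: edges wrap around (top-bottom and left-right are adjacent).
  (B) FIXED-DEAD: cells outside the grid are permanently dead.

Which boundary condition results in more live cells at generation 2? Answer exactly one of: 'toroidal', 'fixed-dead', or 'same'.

Under TOROIDAL boundary, generation 2:
000001
001011
000000
110000
101000
000000
000011
100000
Population = 11

Under FIXED-DEAD boundary, generation 2:
000010
110010
000010
110000
101000
000000
101000
010100
Population = 13

Comparison: toroidal=11, fixed-dead=13 -> fixed-dead

Answer: fixed-dead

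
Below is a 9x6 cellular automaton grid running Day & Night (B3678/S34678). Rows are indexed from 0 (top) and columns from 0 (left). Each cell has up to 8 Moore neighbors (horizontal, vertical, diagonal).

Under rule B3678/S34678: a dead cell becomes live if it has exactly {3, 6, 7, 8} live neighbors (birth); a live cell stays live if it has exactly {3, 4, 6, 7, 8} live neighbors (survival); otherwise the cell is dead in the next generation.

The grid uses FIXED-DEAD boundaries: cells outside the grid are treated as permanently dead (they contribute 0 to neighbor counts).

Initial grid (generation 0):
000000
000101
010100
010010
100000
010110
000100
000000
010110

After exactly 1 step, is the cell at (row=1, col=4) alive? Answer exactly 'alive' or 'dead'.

Answer: alive

Derivation:
Simulating step by step:
Generation 0 (given above): 14 live cells
Generation 1: 14 live cells
000000
001010
000000
101000
011110
001000
001010
001110
000000

Cell (1,4) at generation 1: 1 -> alive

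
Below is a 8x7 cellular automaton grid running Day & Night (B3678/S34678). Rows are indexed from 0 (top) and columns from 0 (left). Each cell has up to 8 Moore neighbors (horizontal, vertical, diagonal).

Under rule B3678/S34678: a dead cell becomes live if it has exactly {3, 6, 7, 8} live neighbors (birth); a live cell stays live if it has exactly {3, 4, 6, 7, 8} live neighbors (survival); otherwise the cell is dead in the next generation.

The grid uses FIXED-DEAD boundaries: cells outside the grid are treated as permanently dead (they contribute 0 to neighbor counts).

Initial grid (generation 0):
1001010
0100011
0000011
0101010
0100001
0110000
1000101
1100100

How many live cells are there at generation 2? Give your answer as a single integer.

Answer: 16

Derivation:
Simulating step by step:
Generation 0 (given above): 21 live cells
Generation 1: 20 live cells
0000101
0000011
0010011
0010110
1100000
1100010
1011010
0000010
Generation 2: 16 live cells
0000000
0000101
0001001
0001011
1110110
1000100
0000001
0000100
Population at generation 2: 16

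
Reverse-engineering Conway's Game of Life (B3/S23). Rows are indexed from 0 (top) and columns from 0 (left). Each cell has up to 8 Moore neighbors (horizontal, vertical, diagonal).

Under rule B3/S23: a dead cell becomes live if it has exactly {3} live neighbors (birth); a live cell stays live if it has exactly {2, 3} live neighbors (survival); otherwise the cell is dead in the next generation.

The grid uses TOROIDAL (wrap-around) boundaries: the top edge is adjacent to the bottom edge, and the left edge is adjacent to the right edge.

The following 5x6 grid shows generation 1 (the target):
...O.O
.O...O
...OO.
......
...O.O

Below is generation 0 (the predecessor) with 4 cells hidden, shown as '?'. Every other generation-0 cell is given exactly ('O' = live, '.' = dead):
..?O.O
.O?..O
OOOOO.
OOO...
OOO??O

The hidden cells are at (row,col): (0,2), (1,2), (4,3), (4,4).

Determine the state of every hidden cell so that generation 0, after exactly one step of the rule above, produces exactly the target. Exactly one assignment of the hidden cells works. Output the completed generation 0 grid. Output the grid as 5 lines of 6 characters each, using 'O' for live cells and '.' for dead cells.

Answer: ...O.O
.O...O
OOOOO.
OOO...
OOOO.O

Derivation:
Hidden generation-0 cells (in order): (0,2), (1,2), (4,3), (4,4).
A hidden cell only influences target cells in its own 3x3 neighborhood. Try each of the 2^4 = 16 assignments, step the completed generation 0 forward once under B3/S23, and compare with the target:
  (0,2)=. (1,2)=. (4,3)=. (4,4)=. -> step gives (0,3)='.' but target has 'O' -> reject
  (0,2)=. (1,2)=. (4,3)=. (4,4)=O -> step gives (0,5)='.' but target has 'O' -> reject
  (0,2)=. (1,2)=. (4,3)=O (4,4)=. -> step reproduces the target at every cell -> ACCEPT
  (0,2)=. (1,2)=. (4,3)=O (4,4)=O -> step gives (0,5)='.' but target has 'O' -> reject
  (0,2)=. (1,2)=O (4,3)=. (4,4)=. -> step gives (1,1)='.' but target has 'O' -> reject
  (0,2)=. (1,2)=O (4,3)=. (4,4)=O -> step gives (0,5)='.' but target has 'O' -> reject
  (0,2)=. (1,2)=O (4,3)=O (4,4)=. -> step gives (1,1)='.' but target has 'O' -> reject
  (0,2)=. (1,2)=O (4,3)=O (4,4)=O -> step gives (0,3)='.' but target has 'O' -> reject
  (0,2)=O (1,2)=. (4,3)=. (4,4)=. -> step gives (1,1)='.' but target has 'O' -> reject
  (0,2)=O (1,2)=. (4,3)=. (4,4)=O -> step gives (0,5)='.' but target has 'O' -> reject
  (0,2)=O (1,2)=. (4,3)=O (4,4)=. -> step gives (1,1)='.' but target has 'O' -> reject
  (0,2)=O (1,2)=. (4,3)=O (4,4)=O -> step gives (0,3)='.' but target has 'O' -> reject
  (0,2)=O (1,2)=O (4,3)=. (4,4)=. -> step gives (1,1)='.' but target has 'O' -> reject
  (0,2)=O (1,2)=O (4,3)=. (4,4)=O -> step gives (0,3)='.' but target has 'O' -> reject
  (0,2)=O (1,2)=O (4,3)=O (4,4)=. -> step gives (0,3)='.' but target has 'O' -> reject
  (0,2)=O (1,2)=O (4,3)=O (4,4)=O -> step gives (0,3)='.' but target has 'O' -> reject
Unique solution: (0,2)=dead, (1,2)=dead, (4,3)=live, (4,4)=dead.
Check: live-neighbor counts of every cell in the completed generation 0:
645253
535453
565324
687645
555343
Applying B3/S23 to generation 0 with these counts gives:
...O.O
.O...O
...OO.
......
...O.O
which matches the target exactly.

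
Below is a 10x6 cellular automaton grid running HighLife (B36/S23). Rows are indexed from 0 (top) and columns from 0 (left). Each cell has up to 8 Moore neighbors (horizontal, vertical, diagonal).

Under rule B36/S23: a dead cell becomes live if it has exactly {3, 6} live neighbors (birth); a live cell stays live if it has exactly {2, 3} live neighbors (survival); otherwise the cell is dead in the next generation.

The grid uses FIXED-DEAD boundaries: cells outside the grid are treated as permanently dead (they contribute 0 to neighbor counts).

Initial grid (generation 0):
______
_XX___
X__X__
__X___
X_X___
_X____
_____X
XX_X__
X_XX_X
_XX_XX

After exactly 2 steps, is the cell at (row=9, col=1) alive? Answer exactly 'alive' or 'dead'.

Simulating step by step:
Generation 0 (given above): 20 live cells
Generation 1: 20 live cells
______
_XX___
___X__
__XX__
__X___
_X____
XXX___
XX_X__
XX___X
_XX_XX
Generation 2: 16 live cells
______
__X___
_X_X__
__XX__
_XXX__
X_____
______
______
___X_X
XXX_XX

Cell (9,1) at generation 2: 1 -> alive

Answer: alive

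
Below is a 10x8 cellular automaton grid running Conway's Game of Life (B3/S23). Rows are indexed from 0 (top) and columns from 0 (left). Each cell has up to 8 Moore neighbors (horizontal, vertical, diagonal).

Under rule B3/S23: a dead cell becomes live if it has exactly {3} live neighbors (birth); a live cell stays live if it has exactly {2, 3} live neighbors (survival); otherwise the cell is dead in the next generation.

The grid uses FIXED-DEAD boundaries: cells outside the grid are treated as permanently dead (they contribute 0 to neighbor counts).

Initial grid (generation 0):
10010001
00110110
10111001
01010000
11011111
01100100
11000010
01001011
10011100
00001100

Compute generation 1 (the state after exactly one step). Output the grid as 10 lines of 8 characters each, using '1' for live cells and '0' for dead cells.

Simulating step by step:
Generation 0 (given above): 37 live cells
Generation 1: 28 live cells
(generation 1 grid is the final answer)

Answer: 00111010
00000111
00000110
00000001
10010110
00010001
10000011
01111011
00010000
00010100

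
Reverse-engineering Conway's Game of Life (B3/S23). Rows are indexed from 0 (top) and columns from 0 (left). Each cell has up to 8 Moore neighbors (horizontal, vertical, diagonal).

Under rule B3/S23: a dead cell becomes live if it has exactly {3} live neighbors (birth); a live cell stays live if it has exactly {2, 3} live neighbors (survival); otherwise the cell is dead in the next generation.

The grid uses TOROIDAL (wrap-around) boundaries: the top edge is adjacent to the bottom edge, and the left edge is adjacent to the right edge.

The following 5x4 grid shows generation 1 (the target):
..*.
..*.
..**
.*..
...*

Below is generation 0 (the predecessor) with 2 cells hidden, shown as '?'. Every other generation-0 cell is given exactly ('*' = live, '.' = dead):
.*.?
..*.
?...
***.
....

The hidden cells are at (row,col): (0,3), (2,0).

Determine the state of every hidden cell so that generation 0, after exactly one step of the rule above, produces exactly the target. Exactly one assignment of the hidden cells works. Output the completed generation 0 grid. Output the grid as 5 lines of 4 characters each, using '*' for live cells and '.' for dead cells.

Answer: .*.*
..*.
....
***.
....

Derivation:
Hidden generation-0 cells (in order): (0,3), (2,0).
A hidden cell only influences target cells in its own 3x3 neighborhood. Try each of the 2^2 = 4 assignments, step the completed generation 0 forward once under B3/S23, and compare with the target:
  (0,3)=. (2,0)=. -> step gives (0,2)='.' but target has '*' -> reject
  (0,3)=. (2,0)=* -> step gives (0,2)='.' but target has '*' -> reject
  (0,3)=* (2,0)=. -> step reproduces the target at every cell -> ACCEPT
  (0,3)=* (2,0)=* -> step gives (1,0)='*' but target has '.' -> reject
Unique solution: (0,3)=live, (2,0)=dead.
Check: live-neighbor counts of every cell in the completed generation 0:
2131
2222
2433
1212
4443
Applying B3/S23 to generation 0 with these counts gives:
..*.
..*.
..**
.*..
...*
which matches the target exactly.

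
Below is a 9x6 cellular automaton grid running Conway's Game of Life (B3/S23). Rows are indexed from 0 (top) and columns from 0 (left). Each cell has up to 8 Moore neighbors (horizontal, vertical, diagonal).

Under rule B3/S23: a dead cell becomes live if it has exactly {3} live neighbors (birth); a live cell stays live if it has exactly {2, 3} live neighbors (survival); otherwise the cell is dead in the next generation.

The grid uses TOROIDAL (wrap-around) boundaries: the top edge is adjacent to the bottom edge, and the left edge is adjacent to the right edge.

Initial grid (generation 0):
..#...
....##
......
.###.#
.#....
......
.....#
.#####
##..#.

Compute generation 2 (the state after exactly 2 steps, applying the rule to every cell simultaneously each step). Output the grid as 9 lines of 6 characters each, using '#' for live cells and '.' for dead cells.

Answer: ##.##.
......
#.##.#
...#..
#.#...
..#..#
#..##.
......
#...#.

Derivation:
Simulating step by step:
Generation 0 (given above): 17 live cells
Generation 1: 22 live cells
##.##.
......
#.##.#
###...
##....
......
#.##.#
.###..
#...#.
Generation 2: 18 live cells
(generation 2 grid is the final answer)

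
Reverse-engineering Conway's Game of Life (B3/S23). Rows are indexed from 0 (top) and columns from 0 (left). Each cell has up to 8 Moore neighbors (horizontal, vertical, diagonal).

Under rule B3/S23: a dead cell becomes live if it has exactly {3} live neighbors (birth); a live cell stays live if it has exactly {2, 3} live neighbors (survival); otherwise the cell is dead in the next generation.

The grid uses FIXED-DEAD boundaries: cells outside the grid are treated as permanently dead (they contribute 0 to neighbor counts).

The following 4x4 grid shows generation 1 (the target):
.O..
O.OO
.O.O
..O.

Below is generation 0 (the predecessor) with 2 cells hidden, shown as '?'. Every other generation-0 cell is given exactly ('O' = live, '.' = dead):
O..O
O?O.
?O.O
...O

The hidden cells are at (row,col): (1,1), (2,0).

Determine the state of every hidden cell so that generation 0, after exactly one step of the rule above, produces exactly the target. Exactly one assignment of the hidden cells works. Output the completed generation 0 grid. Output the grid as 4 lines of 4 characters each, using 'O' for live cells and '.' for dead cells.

Answer: O..O
O.O.
.O.O
...O

Derivation:
Hidden generation-0 cells (in order): (1,1), (2,0).
A hidden cell only influences target cells in its own 3x3 neighborhood. Try each of the 2^2 = 4 assignments, step the completed generation 0 forward once under B3/S23, and compare with the target:
  (1,1)=. (2,0)=. -> step reproduces the target at every cell -> ACCEPT
  (1,1)=. (2,0)=O -> step gives (2,0)='O' but target has '.' -> reject
  (1,1)=O (2,0)=. -> step gives (0,0)='O' but target has '.' -> reject
  (1,1)=O (2,0)=O -> step gives (0,0)='O' but target has '.' -> reject
Unique solution: (1,1)=dead, (2,0)=dead.
Check: live-neighbor counts of every cell in the completed generation 0:
1321
2433
2242
1131
Applying B3/S23 to generation 0 with these counts gives:
.O..
O.OO
.O.O
..O.
which matches the target exactly.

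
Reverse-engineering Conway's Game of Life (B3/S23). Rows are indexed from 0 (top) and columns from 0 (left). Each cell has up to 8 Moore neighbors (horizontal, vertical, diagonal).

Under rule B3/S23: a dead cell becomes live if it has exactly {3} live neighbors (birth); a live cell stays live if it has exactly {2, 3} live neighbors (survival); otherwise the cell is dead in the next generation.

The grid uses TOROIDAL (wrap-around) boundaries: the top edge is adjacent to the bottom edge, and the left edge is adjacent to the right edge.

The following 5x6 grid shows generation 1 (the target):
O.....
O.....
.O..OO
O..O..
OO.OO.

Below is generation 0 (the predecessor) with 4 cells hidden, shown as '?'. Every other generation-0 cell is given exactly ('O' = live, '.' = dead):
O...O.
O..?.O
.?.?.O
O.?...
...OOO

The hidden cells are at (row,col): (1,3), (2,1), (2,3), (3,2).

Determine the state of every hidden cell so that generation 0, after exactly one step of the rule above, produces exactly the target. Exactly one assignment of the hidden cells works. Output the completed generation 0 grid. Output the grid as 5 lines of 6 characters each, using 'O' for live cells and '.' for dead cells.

Answer: O...O.
O..O.O
.....O
O.O...
...OOO

Derivation:
Hidden generation-0 cells (in order): (1,3), (2,1), (2,3), (3,2).
A hidden cell only influences target cells in its own 3x3 neighborhood. Try each of the 2^4 = 16 assignments, step the completed generation 0 forward once under B3/S23, and compare with the target:
  (1,3)=. (2,1)=. (2,3)=. (3,2)=. -> step gives (0,3)='O' but target has '.' -> reject
  (1,3)=. (2,1)=. (2,3)=. (3,2)=O -> step gives (0,3)='O' but target has '.' -> reject
  (1,3)=. (2,1)=. (2,3)=O (3,2)=. -> step gives (0,3)='O' but target has '.' -> reject
  (1,3)=. (2,1)=. (2,3)=O (3,2)=O -> step gives (0,3)='O' but target has '.' -> reject
  (1,3)=. (2,1)=O (2,3)=. (3,2)=. -> step gives (0,3)='O' but target has '.' -> reject
  (1,3)=. (2,1)=O (2,3)=. (3,2)=O -> step gives (0,3)='O' but target has '.' -> reject
  (1,3)=. (2,1)=O (2,3)=O (3,2)=. -> step gives (0,3)='O' but target has '.' -> reject
  (1,3)=. (2,1)=O (2,3)=O (3,2)=O -> step gives (0,3)='O' but target has '.' -> reject
  (1,3)=O (2,1)=. (2,3)=. (3,2)=. -> step gives (2,1)='.' but target has 'O' -> reject
  (1,3)=O (2,1)=. (2,3)=. (3,2)=O -> step reproduces the target at every cell -> ACCEPT
  (1,3)=O (2,1)=. (2,3)=O (3,2)=. -> step gives (1,3)='O' but target has '.' -> reject
  (1,3)=O (2,1)=. (2,3)=O (3,2)=O -> step gives (1,3)='O' but target has '.' -> reject
  (1,3)=O (2,1)=O (2,3)=. (3,2)=. -> step gives (1,0)='.' but target has 'O' -> reject
  (1,3)=O (2,1)=O (2,3)=. (3,2)=O -> step gives (1,0)='.' but target has 'O' -> reject
  (1,3)=O (2,1)=O (2,3)=O (3,2)=. -> step gives (1,0)='.' but target has 'O' -> reject
  (1,3)=O (2,1)=O (2,3)=O (3,2)=O -> step gives (1,0)='.' but target has 'O' -> reject
Unique solution: (1,3)=live, (2,1)=dead, (2,3)=dead, (3,2)=live.
Check: live-neighbor counts of every cell in the completed generation 0:
322456
321144
432233
221344
332334
Applying B3/S23 to generation 0 with these counts gives:
O.....
O.....
.O..OO
O..O..
OO.OO.
which matches the target exactly.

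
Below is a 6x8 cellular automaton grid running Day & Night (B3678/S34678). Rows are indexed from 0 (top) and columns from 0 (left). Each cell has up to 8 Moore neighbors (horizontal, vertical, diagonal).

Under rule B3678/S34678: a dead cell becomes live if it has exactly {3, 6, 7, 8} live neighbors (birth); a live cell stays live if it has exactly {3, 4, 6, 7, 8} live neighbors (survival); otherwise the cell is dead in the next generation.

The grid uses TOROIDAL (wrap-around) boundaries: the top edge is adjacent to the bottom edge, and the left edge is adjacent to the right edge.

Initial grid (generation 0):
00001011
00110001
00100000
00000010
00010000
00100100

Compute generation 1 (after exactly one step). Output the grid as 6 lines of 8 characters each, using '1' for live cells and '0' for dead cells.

Answer: 00100110
00010010
00010000
00000000
00000000
00011010

Derivation:
Simulating step by step:
Generation 0 (given above): 11 live cells
Generation 1: 9 live cells
(generation 1 grid is the final answer)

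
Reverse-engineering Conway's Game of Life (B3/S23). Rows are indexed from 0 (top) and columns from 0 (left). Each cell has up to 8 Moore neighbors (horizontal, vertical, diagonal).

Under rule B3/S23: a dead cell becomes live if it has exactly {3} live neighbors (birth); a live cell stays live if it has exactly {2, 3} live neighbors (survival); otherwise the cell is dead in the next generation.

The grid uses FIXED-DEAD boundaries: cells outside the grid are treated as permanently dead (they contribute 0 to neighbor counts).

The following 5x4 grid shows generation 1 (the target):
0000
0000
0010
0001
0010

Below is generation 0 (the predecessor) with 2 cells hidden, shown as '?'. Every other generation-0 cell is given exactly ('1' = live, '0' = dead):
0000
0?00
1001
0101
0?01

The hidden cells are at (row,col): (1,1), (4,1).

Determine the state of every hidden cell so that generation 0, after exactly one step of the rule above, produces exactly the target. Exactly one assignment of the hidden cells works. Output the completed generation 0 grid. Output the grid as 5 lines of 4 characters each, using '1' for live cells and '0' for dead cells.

Answer: 0000
0000
1001
0101
0001

Derivation:
Hidden generation-0 cells (in order): (1,1), (4,1).
A hidden cell only influences target cells in its own 3x3 neighborhood. Try each of the 2^2 = 4 assignments, step the completed generation 0 forward once under B3/S23, and compare with the target:
  (1,1)=0 (4,1)=0 -> step reproduces the target at every cell -> ACCEPT
  (1,1)=0 (4,1)=1 -> step gives (3,0)='1' but target has '0' -> reject
  (1,1)=1 (4,1)=0 -> step gives (2,0)='1' but target has '0' -> reject
  (1,1)=1 (4,1)=1 -> step gives (2,0)='1' but target has '0' -> reject
Unique solution: (1,1)=dead, (4,1)=dead.
Check: live-neighbor counts of every cell in the completed generation 0:
0000
1111
1231
2142
1131
Applying B3/S23 to generation 0 with these counts gives:
0000
0000
0010
0001
0010
which matches the target exactly.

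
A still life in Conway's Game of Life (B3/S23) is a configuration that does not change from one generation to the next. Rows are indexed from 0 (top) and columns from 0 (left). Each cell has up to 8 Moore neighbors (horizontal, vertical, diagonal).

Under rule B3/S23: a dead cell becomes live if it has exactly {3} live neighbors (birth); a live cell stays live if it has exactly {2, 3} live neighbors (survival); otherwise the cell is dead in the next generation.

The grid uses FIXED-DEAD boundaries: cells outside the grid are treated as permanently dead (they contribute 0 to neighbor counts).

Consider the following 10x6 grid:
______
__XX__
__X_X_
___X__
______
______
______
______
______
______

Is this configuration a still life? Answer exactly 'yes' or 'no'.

Answer: yes

Derivation:
Compute generation 1 and compare to generation 0 (given above):
Generation 1:
______
__XX__
__X_X_
___X__
______
______
______
______
______
______
The grids are IDENTICAL -> still life.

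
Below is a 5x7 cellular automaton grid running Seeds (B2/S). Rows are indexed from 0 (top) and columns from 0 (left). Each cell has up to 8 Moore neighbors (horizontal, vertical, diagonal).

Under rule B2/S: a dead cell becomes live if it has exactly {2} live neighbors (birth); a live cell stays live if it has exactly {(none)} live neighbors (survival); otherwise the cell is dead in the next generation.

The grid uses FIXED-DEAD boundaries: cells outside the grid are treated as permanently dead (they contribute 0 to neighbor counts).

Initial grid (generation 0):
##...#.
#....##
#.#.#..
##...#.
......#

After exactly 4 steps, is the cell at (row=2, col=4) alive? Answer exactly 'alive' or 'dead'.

Simulating step by step:
Generation 0 (given above): 13 live cells
Generation 1: 11 live cells
....#..
..##...
...#...
..###.#
##...#.
Generation 2: 5 live cells
..#....
.......
.#...#.
#......
......#
Generation 3: 6 live cells
.......
.##....
#......
.#...##
.......
Generation 4: 8 live cells
.##....
#......
.....##
#......
.....##

Cell (2,4) at generation 4: 0 -> dead

Answer: dead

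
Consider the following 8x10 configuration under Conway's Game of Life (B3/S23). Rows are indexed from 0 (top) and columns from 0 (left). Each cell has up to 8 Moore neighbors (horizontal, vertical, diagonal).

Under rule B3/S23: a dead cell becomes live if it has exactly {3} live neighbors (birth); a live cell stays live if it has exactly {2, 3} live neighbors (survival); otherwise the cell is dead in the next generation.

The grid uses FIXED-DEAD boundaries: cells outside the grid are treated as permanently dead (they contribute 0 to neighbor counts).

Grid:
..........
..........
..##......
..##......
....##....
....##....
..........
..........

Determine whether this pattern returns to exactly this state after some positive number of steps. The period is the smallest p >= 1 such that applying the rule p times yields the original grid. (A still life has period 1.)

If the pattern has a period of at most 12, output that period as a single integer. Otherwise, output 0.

Simulating and comparing each generation to the original:
Gen 0 (original, given above): 8 live cells
Gen 1: 6 live cells, differs from original
Gen 2: 8 live cells, MATCHES original -> period = 2

Answer: 2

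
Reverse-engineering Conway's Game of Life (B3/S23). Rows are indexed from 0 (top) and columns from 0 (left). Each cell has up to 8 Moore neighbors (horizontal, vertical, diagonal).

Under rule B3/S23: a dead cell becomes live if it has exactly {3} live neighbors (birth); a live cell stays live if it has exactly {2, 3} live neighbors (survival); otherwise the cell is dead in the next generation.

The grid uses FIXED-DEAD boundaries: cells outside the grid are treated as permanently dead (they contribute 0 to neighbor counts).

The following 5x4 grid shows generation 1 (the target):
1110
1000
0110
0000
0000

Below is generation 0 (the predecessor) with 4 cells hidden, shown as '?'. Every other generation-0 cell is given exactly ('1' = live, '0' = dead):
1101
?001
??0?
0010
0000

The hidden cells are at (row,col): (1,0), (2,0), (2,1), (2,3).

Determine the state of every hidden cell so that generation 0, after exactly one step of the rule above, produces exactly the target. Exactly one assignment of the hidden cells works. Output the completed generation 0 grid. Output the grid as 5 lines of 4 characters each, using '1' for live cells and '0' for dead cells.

Answer: 1101
1001
0100
0010
0000

Derivation:
Hidden generation-0 cells (in order): (1,0), (2,0), (2,1), (2,3).
A hidden cell only influences target cells in its own 3x3 neighborhood. Try each of the 2^4 = 16 assignments, step the completed generation 0 forward once under B3/S23, and compare with the target:
  (1,0)=0 (2,0)=0 (2,1)=0 (2,3)=0 -> step gives (0,0)='0' but target has '1' -> reject
  (1,0)=0 (2,0)=0 (2,1)=0 (2,3)=1 -> step gives (0,0)='0' but target has '1' -> reject
  (1,0)=0 (2,0)=0 (2,1)=1 (2,3)=0 -> step gives (0,0)='0' but target has '1' -> reject
  (1,0)=0 (2,0)=0 (2,1)=1 (2,3)=1 -> step gives (0,0)='0' but target has '1' -> reject
  (1,0)=0 (2,0)=1 (2,1)=0 (2,3)=0 -> step gives (0,0)='0' but target has '1' -> reject
  (1,0)=0 (2,0)=1 (2,1)=0 (2,3)=1 -> step gives (0,0)='0' but target has '1' -> reject
  (1,0)=0 (2,0)=1 (2,1)=1 (2,3)=0 -> step gives (0,0)='0' but target has '1' -> reject
  (1,0)=0 (2,0)=1 (2,1)=1 (2,3)=1 -> step gives (0,0)='0' but target has '1' -> reject
  (1,0)=1 (2,0)=0 (2,1)=0 (2,3)=0 -> step gives (1,1)='1' but target has '0' -> reject
  (1,0)=1 (2,0)=0 (2,1)=0 (2,3)=1 -> step gives (1,1)='1' but target has '0' -> reject
  (1,0)=1 (2,0)=0 (2,1)=1 (2,3)=0 -> step reproduces the target at every cell -> ACCEPT
  (1,0)=1 (2,0)=0 (2,1)=1 (2,3)=1 -> step gives (1,3)='1' but target has '0' -> reject
  (1,0)=1 (2,0)=1 (2,1)=0 (2,3)=0 -> step gives (1,2)='1' but target has '0' -> reject
  (1,0)=1 (2,0)=1 (2,1)=0 (2,3)=1 -> step gives (1,3)='1' but target has '0' -> reject
  (1,0)=1 (2,0)=1 (2,1)=1 (2,3)=0 -> step gives (1,0)='0' but target has '1' -> reject
  (1,0)=1 (2,0)=1 (2,1)=1 (2,3)=1 -> step gives (1,0)='0' but target has '1' -> reject
Unique solution: (1,0)=live, (2,0)=dead, (2,1)=live, (2,3)=dead.
Check: live-neighbor counts of every cell in the completed generation 0:
2231
3441
2232
1211
0111
Applying B3/S23 to generation 0 with these counts gives:
1110
1000
0110
0000
0000
which matches the target exactly.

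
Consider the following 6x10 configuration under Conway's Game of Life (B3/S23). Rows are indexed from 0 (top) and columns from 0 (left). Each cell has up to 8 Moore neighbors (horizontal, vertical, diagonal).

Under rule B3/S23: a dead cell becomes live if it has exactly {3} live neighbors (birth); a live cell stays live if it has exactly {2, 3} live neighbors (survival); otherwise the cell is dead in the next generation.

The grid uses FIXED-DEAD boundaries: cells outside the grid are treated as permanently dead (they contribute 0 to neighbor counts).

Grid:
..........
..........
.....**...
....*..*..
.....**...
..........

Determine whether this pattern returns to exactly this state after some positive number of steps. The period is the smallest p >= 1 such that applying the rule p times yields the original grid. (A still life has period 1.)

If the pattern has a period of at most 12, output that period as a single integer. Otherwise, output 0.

Simulating and comparing each generation to the original:
Gen 0 (original, given above): 6 live cells
Gen 1: 6 live cells, MATCHES original -> period = 1

Answer: 1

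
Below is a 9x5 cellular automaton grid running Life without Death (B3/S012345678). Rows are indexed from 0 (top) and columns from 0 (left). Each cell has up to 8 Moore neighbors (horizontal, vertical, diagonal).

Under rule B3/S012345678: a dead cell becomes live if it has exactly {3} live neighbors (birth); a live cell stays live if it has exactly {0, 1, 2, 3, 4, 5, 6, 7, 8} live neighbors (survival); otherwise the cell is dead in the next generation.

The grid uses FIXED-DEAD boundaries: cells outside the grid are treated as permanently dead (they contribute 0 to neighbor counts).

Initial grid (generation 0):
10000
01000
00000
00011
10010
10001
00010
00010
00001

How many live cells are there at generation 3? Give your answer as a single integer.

Answer: 20

Derivation:
Simulating step by step:
Generation 0 (given above): 11 live cells
Generation 1: 14 live cells
10000
01000
00000
00011
10010
10011
00011
00011
00001
Generation 2: 18 live cells
10000
01000
00000
00011
10110
10111
00111
00011
00011
Generation 3: 20 live cells
10000
01000
00000
00111
10110
10111
01111
00011
00011
Population at generation 3: 20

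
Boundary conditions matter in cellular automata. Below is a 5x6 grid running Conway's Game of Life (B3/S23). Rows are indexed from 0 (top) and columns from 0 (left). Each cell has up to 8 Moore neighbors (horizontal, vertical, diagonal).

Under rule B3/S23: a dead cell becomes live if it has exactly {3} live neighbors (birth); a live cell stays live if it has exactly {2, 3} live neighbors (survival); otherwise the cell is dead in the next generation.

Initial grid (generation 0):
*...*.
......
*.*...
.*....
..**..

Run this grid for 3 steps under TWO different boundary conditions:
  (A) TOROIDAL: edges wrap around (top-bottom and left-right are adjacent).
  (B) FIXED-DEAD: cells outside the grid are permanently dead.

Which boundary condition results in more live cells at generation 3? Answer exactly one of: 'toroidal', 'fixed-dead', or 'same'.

Under TOROIDAL boundary, generation 3:
*...*.
*.**.*
......
**.**.
......
Population = 10

Under FIXED-DEAD boundary, generation 3:
......
......
**....
***...
......
Population = 5

Comparison: toroidal=10, fixed-dead=5 -> toroidal

Answer: toroidal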